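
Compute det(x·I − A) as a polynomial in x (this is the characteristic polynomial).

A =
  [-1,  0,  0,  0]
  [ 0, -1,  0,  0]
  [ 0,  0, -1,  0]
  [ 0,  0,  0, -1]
x^4 + 4*x^3 + 6*x^2 + 4*x + 1

Expanding det(x·I − A) (e.g. by cofactor expansion or by noting that A is similar to its Jordan form J, which has the same characteristic polynomial as A) gives
  χ_A(x) = x^4 + 4*x^3 + 6*x^2 + 4*x + 1
which factors as (x + 1)^4. The eigenvalues (with algebraic multiplicities) are λ = -1 with multiplicity 4.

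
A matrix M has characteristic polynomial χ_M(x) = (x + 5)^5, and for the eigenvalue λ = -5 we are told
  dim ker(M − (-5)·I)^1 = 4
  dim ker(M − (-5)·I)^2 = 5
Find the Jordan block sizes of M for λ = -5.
Block sizes for λ = -5: [2, 1, 1, 1]

From the dimensions of kernels of powers, the number of Jordan blocks of size at least j is d_j − d_{j−1} where d_j = dim ker(N^j) (with d_0 = 0). Computing the differences gives [4, 1].
The number of blocks of size exactly k is (#blocks of size ≥ k) − (#blocks of size ≥ k + 1), so the partition is: 3 block(s) of size 1, 1 block(s) of size 2.
In nonincreasing order the block sizes are [2, 1, 1, 1].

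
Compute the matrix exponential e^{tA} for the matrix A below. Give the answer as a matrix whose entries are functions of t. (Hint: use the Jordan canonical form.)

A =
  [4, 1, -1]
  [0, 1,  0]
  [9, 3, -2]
e^{tA} =
  [3*t*exp(t) + exp(t), t*exp(t), -t*exp(t)]
  [0, exp(t), 0]
  [9*t*exp(t), 3*t*exp(t), -3*t*exp(t) + exp(t)]

Strategy: write A = P · J · P⁻¹ where J is a Jordan canonical form, so e^{tA} = P · e^{tJ} · P⁻¹, and e^{tJ} can be computed block-by-block.

A has Jordan form
J =
  [1, 1, 0]
  [0, 1, 0]
  [0, 0, 1]
(up to reordering of blocks).

Per-block formulas:
  For a 1×1 block at λ = 1: exp(t · [1]) = [e^(1t)].
  For a 2×2 Jordan block J_2(1): exp(t · J_2(1)) = e^(1t)·(I + t·N), where N is the 2×2 nilpotent shift.

After assembling e^{tJ} and conjugating by P, we get:

e^{tA} =
  [3*t*exp(t) + exp(t), t*exp(t), -t*exp(t)]
  [0, exp(t), 0]
  [9*t*exp(t), 3*t*exp(t), -3*t*exp(t) + exp(t)]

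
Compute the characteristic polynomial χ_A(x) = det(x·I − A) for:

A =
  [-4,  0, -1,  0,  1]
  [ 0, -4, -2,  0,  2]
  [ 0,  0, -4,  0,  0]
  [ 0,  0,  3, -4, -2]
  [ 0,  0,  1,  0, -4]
x^5 + 20*x^4 + 160*x^3 + 640*x^2 + 1280*x + 1024

Expanding det(x·I − A) (e.g. by cofactor expansion or by noting that A is similar to its Jordan form J, which has the same characteristic polynomial as A) gives
  χ_A(x) = x^5 + 20*x^4 + 160*x^3 + 640*x^2 + 1280*x + 1024
which factors as (x + 4)^5. The eigenvalues (with algebraic multiplicities) are λ = -4 with multiplicity 5.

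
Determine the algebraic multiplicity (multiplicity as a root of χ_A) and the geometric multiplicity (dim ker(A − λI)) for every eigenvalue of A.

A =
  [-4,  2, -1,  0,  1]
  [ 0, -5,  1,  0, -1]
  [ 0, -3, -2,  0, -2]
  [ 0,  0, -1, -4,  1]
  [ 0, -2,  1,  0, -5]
λ = -4: alg = 5, geom = 3

Step 1 — factor the characteristic polynomial to read off the algebraic multiplicities:
  χ_A(x) = (x + 4)^5

Step 2 — compute geometric multiplicities via the rank-nullity identity g(λ) = n − rank(A − λI):
  rank(A − (-4)·I) = 2, so dim ker(A − (-4)·I) = n − 2 = 3

Summary:
  λ = -4: algebraic multiplicity = 5, geometric multiplicity = 3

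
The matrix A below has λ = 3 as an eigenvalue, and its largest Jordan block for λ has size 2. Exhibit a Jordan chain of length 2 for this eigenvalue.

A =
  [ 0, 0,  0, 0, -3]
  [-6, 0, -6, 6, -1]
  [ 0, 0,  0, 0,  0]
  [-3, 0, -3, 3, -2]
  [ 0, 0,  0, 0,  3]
A Jordan chain for λ = 3 of length 2:
v_1 = (0, -2, 0, -1, 0)ᵀ
v_2 = (1, -1, 0, 0, -1)ᵀ

Let N = A − (3)·I. We want v_2 with N^2 v_2 = 0 but N^1 v_2 ≠ 0; then v_{j-1} := N · v_j for j = 2, …, 2.

Pick v_2 = (1, -1, 0, 0, -1)ᵀ.
Then v_1 = N · v_2 = (0, -2, 0, -1, 0)ᵀ.

Sanity check: (A − (3)·I) v_1 = (0, 0, 0, 0, 0)ᵀ = 0. ✓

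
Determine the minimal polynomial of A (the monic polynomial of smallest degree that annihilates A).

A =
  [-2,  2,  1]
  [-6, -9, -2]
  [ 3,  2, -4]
x^2 + 10*x + 25

The characteristic polynomial is χ_A(x) = (x + 5)^3, so the eigenvalues are known. The minimal polynomial is
  m_A(x) = Π_λ (x − λ)^{k_λ}
where k_λ is the size of the *largest* Jordan block for λ (equivalently, the smallest k with (A − λI)^k v = 0 for every generalised eigenvector v of λ).

  λ = -5: largest Jordan block has size 2, contributing (x + 5)^2

So m_A(x) = (x + 5)^2 = x^2 + 10*x + 25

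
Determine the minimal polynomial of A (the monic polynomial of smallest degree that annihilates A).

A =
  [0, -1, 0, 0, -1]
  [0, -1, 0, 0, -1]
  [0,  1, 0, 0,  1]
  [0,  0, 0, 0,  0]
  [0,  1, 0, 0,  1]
x^2

The characteristic polynomial is χ_A(x) = x^5, so the eigenvalues are known. The minimal polynomial is
  m_A(x) = Π_λ (x − λ)^{k_λ}
where k_λ is the size of the *largest* Jordan block for λ (equivalently, the smallest k with (A − λI)^k v = 0 for every generalised eigenvector v of λ).

  λ = 0: largest Jordan block has size 2, contributing (x − 0)^2

So m_A(x) = x^2 = x^2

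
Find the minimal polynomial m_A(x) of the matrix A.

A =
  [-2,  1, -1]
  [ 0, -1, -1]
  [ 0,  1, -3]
x^2 + 4*x + 4

The characteristic polynomial is χ_A(x) = (x + 2)^3, so the eigenvalues are known. The minimal polynomial is
  m_A(x) = Π_λ (x − λ)^{k_λ}
where k_λ is the size of the *largest* Jordan block for λ (equivalently, the smallest k with (A − λI)^k v = 0 for every generalised eigenvector v of λ).

  λ = -2: largest Jordan block has size 2, contributing (x + 2)^2

So m_A(x) = (x + 2)^2 = x^2 + 4*x + 4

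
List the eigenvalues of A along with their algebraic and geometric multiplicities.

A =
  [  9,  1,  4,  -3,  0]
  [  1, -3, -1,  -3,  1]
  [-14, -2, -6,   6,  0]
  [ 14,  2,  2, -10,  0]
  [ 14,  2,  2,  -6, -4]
λ = -4: alg = 4, geom = 2; λ = 2: alg = 1, geom = 1

Step 1 — factor the characteristic polynomial to read off the algebraic multiplicities:
  χ_A(x) = (x - 2)*(x + 4)^4

Step 2 — compute geometric multiplicities via the rank-nullity identity g(λ) = n − rank(A − λI):
  rank(A − (-4)·I) = 3, so dim ker(A − (-4)·I) = n − 3 = 2
  rank(A − (2)·I) = 4, so dim ker(A − (2)·I) = n − 4 = 1

Summary:
  λ = -4: algebraic multiplicity = 4, geometric multiplicity = 2
  λ = 2: algebraic multiplicity = 1, geometric multiplicity = 1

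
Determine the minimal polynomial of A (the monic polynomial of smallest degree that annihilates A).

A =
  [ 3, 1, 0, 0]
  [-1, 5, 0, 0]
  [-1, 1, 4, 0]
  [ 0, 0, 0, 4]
x^2 - 8*x + 16

The characteristic polynomial is χ_A(x) = (x - 4)^4, so the eigenvalues are known. The minimal polynomial is
  m_A(x) = Π_λ (x − λ)^{k_λ}
where k_λ is the size of the *largest* Jordan block for λ (equivalently, the smallest k with (A − λI)^k v = 0 for every generalised eigenvector v of λ).

  λ = 4: largest Jordan block has size 2, contributing (x − 4)^2

So m_A(x) = (x - 4)^2 = x^2 - 8*x + 16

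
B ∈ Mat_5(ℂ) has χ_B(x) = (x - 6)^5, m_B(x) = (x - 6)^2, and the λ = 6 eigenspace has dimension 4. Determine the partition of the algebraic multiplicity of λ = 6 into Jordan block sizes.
Block sizes for λ = 6: [2, 1, 1, 1]

Step 1 — from the characteristic polynomial, algebraic multiplicity of λ = 6 is 5. From dim ker(B − (6)·I) = 4, there are exactly 4 Jordan blocks for λ = 6.
Step 2 — from the minimal polynomial, the factor (x − 6)^2 tells us the largest block for λ = 6 has size 2.
Step 3 — with total size 5, 4 blocks, and largest block 2, the block sizes (in nonincreasing order) are [2, 1, 1, 1].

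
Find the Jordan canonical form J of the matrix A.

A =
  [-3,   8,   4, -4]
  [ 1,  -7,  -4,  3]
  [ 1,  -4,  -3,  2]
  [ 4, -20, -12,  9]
J_2(-1) ⊕ J_2(-1)

The characteristic polynomial is
  det(x·I − A) = x^4 + 4*x^3 + 6*x^2 + 4*x + 1 = (x + 1)^4

Eigenvalues and multiplicities (the geometric multiplicity of λ is n − rank(A − λI), which equals the number of Jordan blocks for λ):
  λ = -1: algebraic multiplicity = 4, geometric multiplicity = 2

Determining the block sizes for each eigenvalue:
  λ = -1: with am = 4 and gm = 2, the partition is not yet determined (e.g. several partitions of 4 into 2 parts exist). Let N = A − (-1)·I. Computing rank(N^1) = 2, rank(N^2) = 0; the number of blocks of size ≥ j is rank(N^{j−1}) − rank(N^j), giving [2, 2]. So we have 2 block(s) of size 2 → block sizes [2, 2]

Assembling the blocks gives a Jordan form
J =
  [-1,  1,  0,  0]
  [ 0, -1,  0,  0]
  [ 0,  0, -1,  1]
  [ 0,  0,  0, -1]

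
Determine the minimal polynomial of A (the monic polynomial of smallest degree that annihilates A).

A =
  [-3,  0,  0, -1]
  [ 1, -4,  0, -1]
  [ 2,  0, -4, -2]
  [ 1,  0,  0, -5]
x^2 + 8*x + 16

The characteristic polynomial is χ_A(x) = (x + 4)^4, so the eigenvalues are known. The minimal polynomial is
  m_A(x) = Π_λ (x − λ)^{k_λ}
where k_λ is the size of the *largest* Jordan block for λ (equivalently, the smallest k with (A − λI)^k v = 0 for every generalised eigenvector v of λ).

  λ = -4: largest Jordan block has size 2, contributing (x + 4)^2

So m_A(x) = (x + 4)^2 = x^2 + 8*x + 16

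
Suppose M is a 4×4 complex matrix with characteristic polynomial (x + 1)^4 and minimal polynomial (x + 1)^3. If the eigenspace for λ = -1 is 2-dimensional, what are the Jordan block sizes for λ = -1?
Block sizes for λ = -1: [3, 1]

Step 1 — from the characteristic polynomial, algebraic multiplicity of λ = -1 is 4. From dim ker(M − (-1)·I) = 2, there are exactly 2 Jordan blocks for λ = -1.
Step 2 — from the minimal polynomial, the factor (x + 1)^3 tells us the largest block for λ = -1 has size 3.
Step 3 — with total size 4, 2 blocks, and largest block 3, the block sizes (in nonincreasing order) are [3, 1].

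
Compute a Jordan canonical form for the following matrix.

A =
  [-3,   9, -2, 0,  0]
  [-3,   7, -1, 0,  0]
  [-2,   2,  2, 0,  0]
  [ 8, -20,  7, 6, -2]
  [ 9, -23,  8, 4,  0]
J_3(2) ⊕ J_1(2) ⊕ J_1(4)

The characteristic polynomial is
  det(x·I − A) = x^5 - 12*x^4 + 56*x^3 - 128*x^2 + 144*x - 64 = (x - 4)*(x - 2)^4

Eigenvalues and multiplicities (the geometric multiplicity of λ is n − rank(A − λI), which equals the number of Jordan blocks for λ):
  λ = 2: algebraic multiplicity = 4, geometric multiplicity = 2
  λ = 4: algebraic multiplicity = 1, geometric multiplicity = 1

Determining the block sizes for each eigenvalue:
  λ = 2: with am = 4 and gm = 2, the partition is not yet determined (e.g. several partitions of 4 into 2 parts exist). Let N = A − (2)·I. Computing rank(N^1) = 3, rank(N^2) = 2, rank(N^3) = 1; the number of blocks of size ≥ j is rank(N^{j−1}) − rank(N^j), giving [2, 1, 1]. So we have 1 block(s) of size 3, 1 block(s) of size 1 → block sizes [3, 1]
  λ = 4: one block (gm = 1), so the single block has size am = 1 → block sizes [1]

Assembling the blocks gives a Jordan form
J =
  [2, 1, 0, 0, 0]
  [0, 2, 1, 0, 0]
  [0, 0, 2, 0, 0]
  [0, 0, 0, 2, 0]
  [0, 0, 0, 0, 4]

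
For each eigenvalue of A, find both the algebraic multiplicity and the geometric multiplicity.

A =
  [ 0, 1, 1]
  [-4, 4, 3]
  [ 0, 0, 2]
λ = 2: alg = 3, geom = 1

Step 1 — factor the characteristic polynomial to read off the algebraic multiplicities:
  χ_A(x) = (x - 2)^3

Step 2 — compute geometric multiplicities via the rank-nullity identity g(λ) = n − rank(A − λI):
  rank(A − (2)·I) = 2, so dim ker(A − (2)·I) = n − 2 = 1

Summary:
  λ = 2: algebraic multiplicity = 3, geometric multiplicity = 1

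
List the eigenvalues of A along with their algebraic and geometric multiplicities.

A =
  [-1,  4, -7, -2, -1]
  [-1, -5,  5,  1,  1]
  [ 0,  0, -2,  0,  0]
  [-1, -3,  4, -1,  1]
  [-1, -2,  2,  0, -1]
λ = -2: alg = 5, geom = 2

Step 1 — factor the characteristic polynomial to read off the algebraic multiplicities:
  χ_A(x) = (x + 2)^5

Step 2 — compute geometric multiplicities via the rank-nullity identity g(λ) = n − rank(A − λI):
  rank(A − (-2)·I) = 3, so dim ker(A − (-2)·I) = n − 3 = 2

Summary:
  λ = -2: algebraic multiplicity = 5, geometric multiplicity = 2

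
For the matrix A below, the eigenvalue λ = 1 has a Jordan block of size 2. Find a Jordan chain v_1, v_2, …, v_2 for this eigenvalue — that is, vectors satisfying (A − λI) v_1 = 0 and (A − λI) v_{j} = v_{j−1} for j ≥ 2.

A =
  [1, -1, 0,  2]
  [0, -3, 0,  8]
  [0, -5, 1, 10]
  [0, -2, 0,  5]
A Jordan chain for λ = 1 of length 2:
v_1 = (-1, -4, -5, -2)ᵀ
v_2 = (0, 1, 0, 0)ᵀ

Let N = A − (1)·I. We want v_2 with N^2 v_2 = 0 but N^1 v_2 ≠ 0; then v_{j-1} := N · v_j for j = 2, …, 2.

Pick v_2 = (0, 1, 0, 0)ᵀ.
Then v_1 = N · v_2 = (-1, -4, -5, -2)ᵀ.

Sanity check: (A − (1)·I) v_1 = (0, 0, 0, 0)ᵀ = 0. ✓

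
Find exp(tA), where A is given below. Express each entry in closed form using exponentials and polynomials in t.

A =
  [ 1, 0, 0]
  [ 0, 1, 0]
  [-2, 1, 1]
e^{tA} =
  [exp(t), 0, 0]
  [0, exp(t), 0]
  [-2*t*exp(t), t*exp(t), exp(t)]

Strategy: write A = P · J · P⁻¹ where J is a Jordan canonical form, so e^{tA} = P · e^{tJ} · P⁻¹, and e^{tJ} can be computed block-by-block.

A has Jordan form
J =
  [1, 1, 0]
  [0, 1, 0]
  [0, 0, 1]
(up to reordering of blocks).

Per-block formulas:
  For a 1×1 block at λ = 1: exp(t · [1]) = [e^(1t)].
  For a 2×2 Jordan block J_2(1): exp(t · J_2(1)) = e^(1t)·(I + t·N), where N is the 2×2 nilpotent shift.

After assembling e^{tJ} and conjugating by P, we get:

e^{tA} =
  [exp(t), 0, 0]
  [0, exp(t), 0]
  [-2*t*exp(t), t*exp(t), exp(t)]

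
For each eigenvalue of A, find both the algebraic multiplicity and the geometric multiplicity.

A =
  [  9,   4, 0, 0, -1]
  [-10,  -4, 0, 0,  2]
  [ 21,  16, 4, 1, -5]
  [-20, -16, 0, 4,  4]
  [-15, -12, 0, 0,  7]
λ = 4: alg = 5, geom = 3

Step 1 — factor the characteristic polynomial to read off the algebraic multiplicities:
  χ_A(x) = (x - 4)^5

Step 2 — compute geometric multiplicities via the rank-nullity identity g(λ) = n − rank(A − λI):
  rank(A − (4)·I) = 2, so dim ker(A − (4)·I) = n − 2 = 3

Summary:
  λ = 4: algebraic multiplicity = 5, geometric multiplicity = 3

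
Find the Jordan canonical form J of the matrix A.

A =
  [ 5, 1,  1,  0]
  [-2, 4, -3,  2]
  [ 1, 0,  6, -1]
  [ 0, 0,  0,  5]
J_3(5) ⊕ J_1(5)

The characteristic polynomial is
  det(x·I − A) = x^4 - 20*x^3 + 150*x^2 - 500*x + 625 = (x - 5)^4

Eigenvalues and multiplicities (the geometric multiplicity of λ is n − rank(A − λI), which equals the number of Jordan blocks for λ):
  λ = 5: algebraic multiplicity = 4, geometric multiplicity = 2

Determining the block sizes for each eigenvalue:
  λ = 5: with am = 4 and gm = 2, the partition is not yet determined (e.g. several partitions of 4 into 2 parts exist). Let N = A − (5)·I. Computing rank(N^1) = 2, rank(N^2) = 1, rank(N^3) = 0; the number of blocks of size ≥ j is rank(N^{j−1}) − rank(N^j), giving [2, 1, 1]. So we have 1 block(s) of size 3, 1 block(s) of size 1 → block sizes [3, 1]

Assembling the blocks gives a Jordan form
J =
  [5, 1, 0, 0]
  [0, 5, 1, 0]
  [0, 0, 5, 0]
  [0, 0, 0, 5]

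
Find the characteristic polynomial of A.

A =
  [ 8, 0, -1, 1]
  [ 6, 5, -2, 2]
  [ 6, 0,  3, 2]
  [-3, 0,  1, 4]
x^4 - 20*x^3 + 150*x^2 - 500*x + 625

Expanding det(x·I − A) (e.g. by cofactor expansion or by noting that A is similar to its Jordan form J, which has the same characteristic polynomial as A) gives
  χ_A(x) = x^4 - 20*x^3 + 150*x^2 - 500*x + 625
which factors as (x - 5)^4. The eigenvalues (with algebraic multiplicities) are λ = 5 with multiplicity 4.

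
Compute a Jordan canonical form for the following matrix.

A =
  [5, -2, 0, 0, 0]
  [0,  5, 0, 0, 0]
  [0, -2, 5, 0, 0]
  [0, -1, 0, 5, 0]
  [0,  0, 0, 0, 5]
J_2(5) ⊕ J_1(5) ⊕ J_1(5) ⊕ J_1(5)

The characteristic polynomial is
  det(x·I − A) = x^5 - 25*x^4 + 250*x^3 - 1250*x^2 + 3125*x - 3125 = (x - 5)^5

Eigenvalues and multiplicities (the geometric multiplicity of λ is n − rank(A − λI), which equals the number of Jordan blocks for λ):
  λ = 5: algebraic multiplicity = 5, geometric multiplicity = 4

Determining the block sizes for each eigenvalue:
  λ = 5: 4 blocks summing to 5 forces exactly one block of size 2 and the rest size 1 → block sizes [2, 1, 1, 1]

Assembling the blocks gives a Jordan form
J =
  [5, 1, 0, 0, 0]
  [0, 5, 0, 0, 0]
  [0, 0, 5, 0, 0]
  [0, 0, 0, 5, 0]
  [0, 0, 0, 0, 5]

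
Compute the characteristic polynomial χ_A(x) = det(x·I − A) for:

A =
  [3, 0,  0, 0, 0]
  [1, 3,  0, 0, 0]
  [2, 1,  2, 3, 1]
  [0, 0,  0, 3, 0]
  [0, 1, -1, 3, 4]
x^5 - 15*x^4 + 90*x^3 - 270*x^2 + 405*x - 243

Expanding det(x·I − A) (e.g. by cofactor expansion or by noting that A is similar to its Jordan form J, which has the same characteristic polynomial as A) gives
  χ_A(x) = x^5 - 15*x^4 + 90*x^3 - 270*x^2 + 405*x - 243
which factors as (x - 3)^5. The eigenvalues (with algebraic multiplicities) are λ = 3 with multiplicity 5.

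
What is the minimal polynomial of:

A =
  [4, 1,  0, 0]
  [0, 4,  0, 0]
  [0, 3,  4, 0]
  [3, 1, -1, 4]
x^2 - 8*x + 16

The characteristic polynomial is χ_A(x) = (x - 4)^4, so the eigenvalues are known. The minimal polynomial is
  m_A(x) = Π_λ (x − λ)^{k_λ}
where k_λ is the size of the *largest* Jordan block for λ (equivalently, the smallest k with (A − λI)^k v = 0 for every generalised eigenvector v of λ).

  λ = 4: largest Jordan block has size 2, contributing (x − 4)^2

So m_A(x) = (x - 4)^2 = x^2 - 8*x + 16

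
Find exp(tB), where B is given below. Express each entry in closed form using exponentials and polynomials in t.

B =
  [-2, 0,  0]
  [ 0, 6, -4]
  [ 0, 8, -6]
e^{tB} =
  [exp(-2*t), 0, 0]
  [0, 2*exp(2*t) - exp(-2*t), -exp(2*t) + exp(-2*t)]
  [0, 2*exp(2*t) - 2*exp(-2*t), -exp(2*t) + 2*exp(-2*t)]

Strategy: write B = P · J · P⁻¹ where J is a Jordan canonical form, so e^{tB} = P · e^{tJ} · P⁻¹, and e^{tJ} can be computed block-by-block.

B has Jordan form
J =
  [-2,  0, 0]
  [ 0, -2, 0]
  [ 0,  0, 2]
(up to reordering of blocks).

Per-block formulas:
  For a 1×1 block at λ = -2: exp(t · [-2]) = [e^(-2t)].
  For a 1×1 block at λ = 2: exp(t · [2]) = [e^(2t)].

After assembling e^{tJ} and conjugating by P, we get:

e^{tB} =
  [exp(-2*t), 0, 0]
  [0, 2*exp(2*t) - exp(-2*t), -exp(2*t) + exp(-2*t)]
  [0, 2*exp(2*t) - 2*exp(-2*t), -exp(2*t) + 2*exp(-2*t)]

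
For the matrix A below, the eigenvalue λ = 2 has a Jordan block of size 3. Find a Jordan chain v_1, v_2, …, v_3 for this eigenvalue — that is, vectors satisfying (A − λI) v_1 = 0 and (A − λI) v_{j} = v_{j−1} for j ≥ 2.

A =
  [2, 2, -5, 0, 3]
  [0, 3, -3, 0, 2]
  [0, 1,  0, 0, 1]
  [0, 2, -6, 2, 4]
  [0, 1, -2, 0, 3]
A Jordan chain for λ = 2 of length 3:
v_1 = (-2, -1, -1, -2, -1)ᵀ
v_2 = (-5, -3, -2, -6, -2)ᵀ
v_3 = (0, 0, 1, 0, 0)ᵀ

Let N = A − (2)·I. We want v_3 with N^3 v_3 = 0 but N^2 v_3 ≠ 0; then v_{j-1} := N · v_j for j = 3, …, 2.

Pick v_3 = (0, 0, 1, 0, 0)ᵀ.
Then v_2 = N · v_3 = (-5, -3, -2, -6, -2)ᵀ.
Then v_1 = N · v_2 = (-2, -1, -1, -2, -1)ᵀ.

Sanity check: (A − (2)·I) v_1 = (0, 0, 0, 0, 0)ᵀ = 0. ✓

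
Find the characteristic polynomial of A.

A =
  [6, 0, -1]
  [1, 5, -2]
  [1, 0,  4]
x^3 - 15*x^2 + 75*x - 125

Expanding det(x·I − A) (e.g. by cofactor expansion or by noting that A is similar to its Jordan form J, which has the same characteristic polynomial as A) gives
  χ_A(x) = x^3 - 15*x^2 + 75*x - 125
which factors as (x - 5)^3. The eigenvalues (with algebraic multiplicities) are λ = 5 with multiplicity 3.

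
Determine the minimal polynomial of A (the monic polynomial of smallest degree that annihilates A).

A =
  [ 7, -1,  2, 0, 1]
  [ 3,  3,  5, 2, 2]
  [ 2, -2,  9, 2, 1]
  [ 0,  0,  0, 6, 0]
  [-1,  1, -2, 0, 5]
x^3 - 18*x^2 + 108*x - 216

The characteristic polynomial is χ_A(x) = (x - 6)^5, so the eigenvalues are known. The minimal polynomial is
  m_A(x) = Π_λ (x − λ)^{k_λ}
where k_λ is the size of the *largest* Jordan block for λ (equivalently, the smallest k with (A − λI)^k v = 0 for every generalised eigenvector v of λ).

  λ = 6: largest Jordan block has size 3, contributing (x − 6)^3

So m_A(x) = (x - 6)^3 = x^3 - 18*x^2 + 108*x - 216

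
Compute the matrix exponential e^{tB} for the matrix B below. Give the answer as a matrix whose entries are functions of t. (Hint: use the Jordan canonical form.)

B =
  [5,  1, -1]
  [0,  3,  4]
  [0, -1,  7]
e^{tB} =
  [exp(5*t), -t^2*exp(5*t)/2 + t*exp(5*t), t^2*exp(5*t) - t*exp(5*t)]
  [0, -2*t*exp(5*t) + exp(5*t), 4*t*exp(5*t)]
  [0, -t*exp(5*t), 2*t*exp(5*t) + exp(5*t)]

Strategy: write B = P · J · P⁻¹ where J is a Jordan canonical form, so e^{tB} = P · e^{tJ} · P⁻¹, and e^{tJ} can be computed block-by-block.

B has Jordan form
J =
  [5, 1, 0]
  [0, 5, 1]
  [0, 0, 5]
(up to reordering of blocks).

Per-block formulas:
  For a 3×3 Jordan block J_3(5): exp(t · J_3(5)) = e^(5t)·(I + t·N + (t^2/2)·N^2), where N is the 3×3 nilpotent shift.

After assembling e^{tJ} and conjugating by P, we get:

e^{tB} =
  [exp(5*t), -t^2*exp(5*t)/2 + t*exp(5*t), t^2*exp(5*t) - t*exp(5*t)]
  [0, -2*t*exp(5*t) + exp(5*t), 4*t*exp(5*t)]
  [0, -t*exp(5*t), 2*t*exp(5*t) + exp(5*t)]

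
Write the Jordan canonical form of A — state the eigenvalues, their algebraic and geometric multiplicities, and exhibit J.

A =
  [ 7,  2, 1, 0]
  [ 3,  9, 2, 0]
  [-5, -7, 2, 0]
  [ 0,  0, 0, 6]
J_3(6) ⊕ J_1(6)

The characteristic polynomial is
  det(x·I − A) = x^4 - 24*x^3 + 216*x^2 - 864*x + 1296 = (x - 6)^4

Eigenvalues and multiplicities (the geometric multiplicity of λ is n − rank(A − λI), which equals the number of Jordan blocks for λ):
  λ = 6: algebraic multiplicity = 4, geometric multiplicity = 2

Determining the block sizes for each eigenvalue:
  λ = 6: with am = 4 and gm = 2, the partition is not yet determined (e.g. several partitions of 4 into 2 parts exist). Let N = A − (6)·I. Computing rank(N^1) = 2, rank(N^2) = 1, rank(N^3) = 0; the number of blocks of size ≥ j is rank(N^{j−1}) − rank(N^j), giving [2, 1, 1]. So we have 1 block(s) of size 3, 1 block(s) of size 1 → block sizes [3, 1]

Assembling the blocks gives a Jordan form
J =
  [6, 1, 0, 0]
  [0, 6, 1, 0]
  [0, 0, 6, 0]
  [0, 0, 0, 6]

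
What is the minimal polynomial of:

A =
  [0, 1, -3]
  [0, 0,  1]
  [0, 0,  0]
x^3

The characteristic polynomial is χ_A(x) = x^3, so the eigenvalues are known. The minimal polynomial is
  m_A(x) = Π_λ (x − λ)^{k_λ}
where k_λ is the size of the *largest* Jordan block for λ (equivalently, the smallest k with (A − λI)^k v = 0 for every generalised eigenvector v of λ).

  λ = 0: largest Jordan block has size 3, contributing (x − 0)^3

So m_A(x) = x^3 = x^3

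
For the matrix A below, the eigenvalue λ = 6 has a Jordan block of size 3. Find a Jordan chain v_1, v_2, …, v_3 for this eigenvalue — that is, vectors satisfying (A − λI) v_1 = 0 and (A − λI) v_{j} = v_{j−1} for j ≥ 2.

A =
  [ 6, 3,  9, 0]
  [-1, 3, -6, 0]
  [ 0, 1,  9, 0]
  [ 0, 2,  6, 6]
A Jordan chain for λ = 6 of length 3:
v_1 = (-3, 3, -1, -2)ᵀ
v_2 = (0, -1, 0, 0)ᵀ
v_3 = (1, 0, 0, 0)ᵀ

Let N = A − (6)·I. We want v_3 with N^3 v_3 = 0 but N^2 v_3 ≠ 0; then v_{j-1} := N · v_j for j = 3, …, 2.

Pick v_3 = (1, 0, 0, 0)ᵀ.
Then v_2 = N · v_3 = (0, -1, 0, 0)ᵀ.
Then v_1 = N · v_2 = (-3, 3, -1, -2)ᵀ.

Sanity check: (A − (6)·I) v_1 = (0, 0, 0, 0)ᵀ = 0. ✓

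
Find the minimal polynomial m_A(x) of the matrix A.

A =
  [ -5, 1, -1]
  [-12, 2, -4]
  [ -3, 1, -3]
x^2 + 4*x + 4

The characteristic polynomial is χ_A(x) = (x + 2)^3, so the eigenvalues are known. The minimal polynomial is
  m_A(x) = Π_λ (x − λ)^{k_λ}
where k_λ is the size of the *largest* Jordan block for λ (equivalently, the smallest k with (A − λI)^k v = 0 for every generalised eigenvector v of λ).

  λ = -2: largest Jordan block has size 2, contributing (x + 2)^2

So m_A(x) = (x + 2)^2 = x^2 + 4*x + 4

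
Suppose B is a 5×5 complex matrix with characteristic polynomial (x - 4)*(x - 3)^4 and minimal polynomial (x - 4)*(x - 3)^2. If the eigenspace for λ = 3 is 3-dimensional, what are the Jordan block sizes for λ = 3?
Block sizes for λ = 3: [2, 1, 1]

Step 1 — from the characteristic polynomial, algebraic multiplicity of λ = 3 is 4. From dim ker(B − (3)·I) = 3, there are exactly 3 Jordan blocks for λ = 3.
Step 2 — from the minimal polynomial, the factor (x − 3)^2 tells us the largest block for λ = 3 has size 2.
Step 3 — with total size 4, 3 blocks, and largest block 2, the block sizes (in nonincreasing order) are [2, 1, 1].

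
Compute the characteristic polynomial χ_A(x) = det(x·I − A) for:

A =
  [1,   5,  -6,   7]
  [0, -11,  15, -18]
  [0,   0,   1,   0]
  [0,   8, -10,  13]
x^4 - 4*x^3 + 6*x^2 - 4*x + 1

Expanding det(x·I − A) (e.g. by cofactor expansion or by noting that A is similar to its Jordan form J, which has the same characteristic polynomial as A) gives
  χ_A(x) = x^4 - 4*x^3 + 6*x^2 - 4*x + 1
which factors as (x - 1)^4. The eigenvalues (with algebraic multiplicities) are λ = 1 with multiplicity 4.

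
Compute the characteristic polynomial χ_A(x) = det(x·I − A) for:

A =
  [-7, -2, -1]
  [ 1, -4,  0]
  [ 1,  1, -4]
x^3 + 15*x^2 + 75*x + 125

Expanding det(x·I − A) (e.g. by cofactor expansion or by noting that A is similar to its Jordan form J, which has the same characteristic polynomial as A) gives
  χ_A(x) = x^3 + 15*x^2 + 75*x + 125
which factors as (x + 5)^3. The eigenvalues (with algebraic multiplicities) are λ = -5 with multiplicity 3.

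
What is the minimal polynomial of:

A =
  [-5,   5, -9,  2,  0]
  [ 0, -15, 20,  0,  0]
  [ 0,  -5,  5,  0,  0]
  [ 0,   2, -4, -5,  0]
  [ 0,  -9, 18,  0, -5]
x^3 + 15*x^2 + 75*x + 125

The characteristic polynomial is χ_A(x) = (x + 5)^5, so the eigenvalues are known. The minimal polynomial is
  m_A(x) = Π_λ (x − λ)^{k_λ}
where k_λ is the size of the *largest* Jordan block for λ (equivalently, the smallest k with (A − λI)^k v = 0 for every generalised eigenvector v of λ).

  λ = -5: largest Jordan block has size 3, contributing (x + 5)^3

So m_A(x) = (x + 5)^3 = x^3 + 15*x^2 + 75*x + 125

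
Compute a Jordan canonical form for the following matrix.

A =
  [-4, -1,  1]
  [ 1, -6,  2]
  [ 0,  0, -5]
J_3(-5)

The characteristic polynomial is
  det(x·I − A) = x^3 + 15*x^2 + 75*x + 125 = (x + 5)^3

Eigenvalues and multiplicities (the geometric multiplicity of λ is n − rank(A − λI), which equals the number of Jordan blocks for λ):
  λ = -5: algebraic multiplicity = 3, geometric multiplicity = 1

Determining the block sizes for each eigenvalue:
  λ = -5: one block (gm = 1), so the single block has size am = 3 → block sizes [3]

Assembling the blocks gives a Jordan form
J =
  [-5,  1,  0]
  [ 0, -5,  1]
  [ 0,  0, -5]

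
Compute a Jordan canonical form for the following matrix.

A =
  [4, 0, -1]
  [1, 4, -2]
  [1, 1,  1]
J_3(3)

The characteristic polynomial is
  det(x·I − A) = x^3 - 9*x^2 + 27*x - 27 = (x - 3)^3

Eigenvalues and multiplicities (the geometric multiplicity of λ is n − rank(A − λI), which equals the number of Jordan blocks for λ):
  λ = 3: algebraic multiplicity = 3, geometric multiplicity = 1

Determining the block sizes for each eigenvalue:
  λ = 3: one block (gm = 1), so the single block has size am = 3 → block sizes [3]

Assembling the blocks gives a Jordan form
J =
  [3, 1, 0]
  [0, 3, 1]
  [0, 0, 3]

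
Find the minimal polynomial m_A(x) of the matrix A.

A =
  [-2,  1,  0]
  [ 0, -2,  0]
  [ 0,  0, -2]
x^2 + 4*x + 4

The characteristic polynomial is χ_A(x) = (x + 2)^3, so the eigenvalues are known. The minimal polynomial is
  m_A(x) = Π_λ (x − λ)^{k_λ}
where k_λ is the size of the *largest* Jordan block for λ (equivalently, the smallest k with (A − λI)^k v = 0 for every generalised eigenvector v of λ).

  λ = -2: largest Jordan block has size 2, contributing (x + 2)^2

So m_A(x) = (x + 2)^2 = x^2 + 4*x + 4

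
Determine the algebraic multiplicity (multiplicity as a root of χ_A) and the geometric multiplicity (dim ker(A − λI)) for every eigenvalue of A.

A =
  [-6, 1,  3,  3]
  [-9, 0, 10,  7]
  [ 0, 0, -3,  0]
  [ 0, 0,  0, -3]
λ = -3: alg = 4, geom = 2

Step 1 — factor the characteristic polynomial to read off the algebraic multiplicities:
  χ_A(x) = (x + 3)^4

Step 2 — compute geometric multiplicities via the rank-nullity identity g(λ) = n − rank(A − λI):
  rank(A − (-3)·I) = 2, so dim ker(A − (-3)·I) = n − 2 = 2

Summary:
  λ = -3: algebraic multiplicity = 4, geometric multiplicity = 2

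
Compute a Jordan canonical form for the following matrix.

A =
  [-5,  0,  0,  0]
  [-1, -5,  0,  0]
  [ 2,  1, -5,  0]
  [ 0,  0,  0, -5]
J_3(-5) ⊕ J_1(-5)

The characteristic polynomial is
  det(x·I − A) = x^4 + 20*x^3 + 150*x^2 + 500*x + 625 = (x + 5)^4

Eigenvalues and multiplicities (the geometric multiplicity of λ is n − rank(A − λI), which equals the number of Jordan blocks for λ):
  λ = -5: algebraic multiplicity = 4, geometric multiplicity = 2

Determining the block sizes for each eigenvalue:
  λ = -5: with am = 4 and gm = 2, the partition is not yet determined (e.g. several partitions of 4 into 2 parts exist). Let N = A − (-5)·I. Computing rank(N^1) = 2, rank(N^2) = 1, rank(N^3) = 0; the number of blocks of size ≥ j is rank(N^{j−1}) − rank(N^j), giving [2, 1, 1]. So we have 1 block(s) of size 3, 1 block(s) of size 1 → block sizes [3, 1]

Assembling the blocks gives a Jordan form
J =
  [-5,  1,  0,  0]
  [ 0, -5,  1,  0]
  [ 0,  0, -5,  0]
  [ 0,  0,  0, -5]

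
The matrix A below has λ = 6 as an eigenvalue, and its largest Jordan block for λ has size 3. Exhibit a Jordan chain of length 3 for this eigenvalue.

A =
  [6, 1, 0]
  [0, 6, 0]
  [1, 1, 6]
A Jordan chain for λ = 6 of length 3:
v_1 = (0, 0, 1)ᵀ
v_2 = (1, 0, 1)ᵀ
v_3 = (0, 1, 0)ᵀ

Let N = A − (6)·I. We want v_3 with N^3 v_3 = 0 but N^2 v_3 ≠ 0; then v_{j-1} := N · v_j for j = 3, …, 2.

Pick v_3 = (0, 1, 0)ᵀ.
Then v_2 = N · v_3 = (1, 0, 1)ᵀ.
Then v_1 = N · v_2 = (0, 0, 1)ᵀ.

Sanity check: (A − (6)·I) v_1 = (0, 0, 0)ᵀ = 0. ✓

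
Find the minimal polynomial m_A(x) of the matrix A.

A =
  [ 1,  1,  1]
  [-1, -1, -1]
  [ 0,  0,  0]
x^2

The characteristic polynomial is χ_A(x) = x^3, so the eigenvalues are known. The minimal polynomial is
  m_A(x) = Π_λ (x − λ)^{k_λ}
where k_λ is the size of the *largest* Jordan block for λ (equivalently, the smallest k with (A − λI)^k v = 0 for every generalised eigenvector v of λ).

  λ = 0: largest Jordan block has size 2, contributing (x − 0)^2

So m_A(x) = x^2 = x^2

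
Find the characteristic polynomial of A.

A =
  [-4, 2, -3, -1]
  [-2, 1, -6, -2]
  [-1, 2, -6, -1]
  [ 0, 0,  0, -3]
x^4 + 12*x^3 + 54*x^2 + 108*x + 81

Expanding det(x·I − A) (e.g. by cofactor expansion or by noting that A is similar to its Jordan form J, which has the same characteristic polynomial as A) gives
  χ_A(x) = x^4 + 12*x^3 + 54*x^2 + 108*x + 81
which factors as (x + 3)^4. The eigenvalues (with algebraic multiplicities) are λ = -3 with multiplicity 4.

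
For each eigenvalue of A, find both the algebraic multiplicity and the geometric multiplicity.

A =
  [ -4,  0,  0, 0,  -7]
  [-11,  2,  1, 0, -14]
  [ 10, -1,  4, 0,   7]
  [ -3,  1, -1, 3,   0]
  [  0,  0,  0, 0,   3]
λ = -4: alg = 1, geom = 1; λ = 3: alg = 4, geom = 3

Step 1 — factor the characteristic polynomial to read off the algebraic multiplicities:
  χ_A(x) = (x - 3)^4*(x + 4)

Step 2 — compute geometric multiplicities via the rank-nullity identity g(λ) = n − rank(A − λI):
  rank(A − (-4)·I) = 4, so dim ker(A − (-4)·I) = n − 4 = 1
  rank(A − (3)·I) = 2, so dim ker(A − (3)·I) = n − 2 = 3

Summary:
  λ = -4: algebraic multiplicity = 1, geometric multiplicity = 1
  λ = 3: algebraic multiplicity = 4, geometric multiplicity = 3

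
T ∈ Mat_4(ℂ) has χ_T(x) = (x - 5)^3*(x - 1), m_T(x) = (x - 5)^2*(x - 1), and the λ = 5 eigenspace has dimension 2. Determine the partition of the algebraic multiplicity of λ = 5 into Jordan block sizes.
Block sizes for λ = 5: [2, 1]

Step 1 — from the characteristic polynomial, algebraic multiplicity of λ = 5 is 3. From dim ker(T − (5)·I) = 2, there are exactly 2 Jordan blocks for λ = 5.
Step 2 — from the minimal polynomial, the factor (x − 5)^2 tells us the largest block for λ = 5 has size 2.
Step 3 — with total size 3, 2 blocks, and largest block 2, the block sizes (in nonincreasing order) are [2, 1].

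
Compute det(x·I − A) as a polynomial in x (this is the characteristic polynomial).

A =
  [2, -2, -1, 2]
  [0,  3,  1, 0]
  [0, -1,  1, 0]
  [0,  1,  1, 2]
x^4 - 8*x^3 + 24*x^2 - 32*x + 16

Expanding det(x·I − A) (e.g. by cofactor expansion or by noting that A is similar to its Jordan form J, which has the same characteristic polynomial as A) gives
  χ_A(x) = x^4 - 8*x^3 + 24*x^2 - 32*x + 16
which factors as (x - 2)^4. The eigenvalues (with algebraic multiplicities) are λ = 2 with multiplicity 4.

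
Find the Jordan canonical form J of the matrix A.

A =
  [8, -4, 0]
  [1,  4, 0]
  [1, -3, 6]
J_3(6)

The characteristic polynomial is
  det(x·I − A) = x^3 - 18*x^2 + 108*x - 216 = (x - 6)^3

Eigenvalues and multiplicities (the geometric multiplicity of λ is n − rank(A − λI), which equals the number of Jordan blocks for λ):
  λ = 6: algebraic multiplicity = 3, geometric multiplicity = 1

Determining the block sizes for each eigenvalue:
  λ = 6: one block (gm = 1), so the single block has size am = 3 → block sizes [3]

Assembling the blocks gives a Jordan form
J =
  [6, 1, 0]
  [0, 6, 1]
  [0, 0, 6]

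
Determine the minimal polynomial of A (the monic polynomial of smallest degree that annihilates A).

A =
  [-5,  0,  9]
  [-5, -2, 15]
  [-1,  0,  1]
x^2 + 4*x + 4

The characteristic polynomial is χ_A(x) = (x + 2)^3, so the eigenvalues are known. The minimal polynomial is
  m_A(x) = Π_λ (x − λ)^{k_λ}
where k_λ is the size of the *largest* Jordan block for λ (equivalently, the smallest k with (A − λI)^k v = 0 for every generalised eigenvector v of λ).

  λ = -2: largest Jordan block has size 2, contributing (x + 2)^2

So m_A(x) = (x + 2)^2 = x^2 + 4*x + 4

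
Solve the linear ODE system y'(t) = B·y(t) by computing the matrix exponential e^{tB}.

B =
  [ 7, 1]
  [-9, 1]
e^{tB} =
  [3*t*exp(4*t) + exp(4*t), t*exp(4*t)]
  [-9*t*exp(4*t), -3*t*exp(4*t) + exp(4*t)]

Strategy: write B = P · J · P⁻¹ where J is a Jordan canonical form, so e^{tB} = P · e^{tJ} · P⁻¹, and e^{tJ} can be computed block-by-block.

B has Jordan form
J =
  [4, 1]
  [0, 4]
(up to reordering of blocks).

Per-block formulas:
  For a 2×2 Jordan block J_2(4): exp(t · J_2(4)) = e^(4t)·(I + t·N), where N is the 2×2 nilpotent shift.

After assembling e^{tJ} and conjugating by P, we get:

e^{tB} =
  [3*t*exp(4*t) + exp(4*t), t*exp(4*t)]
  [-9*t*exp(4*t), -3*t*exp(4*t) + exp(4*t)]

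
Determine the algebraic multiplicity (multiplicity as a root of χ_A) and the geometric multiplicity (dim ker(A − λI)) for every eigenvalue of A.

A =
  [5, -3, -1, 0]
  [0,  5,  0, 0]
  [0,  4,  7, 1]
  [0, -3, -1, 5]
λ = 5: alg = 2, geom = 2; λ = 6: alg = 2, geom = 1

Step 1 — factor the characteristic polynomial to read off the algebraic multiplicities:
  χ_A(x) = (x - 6)^2*(x - 5)^2

Step 2 — compute geometric multiplicities via the rank-nullity identity g(λ) = n − rank(A − λI):
  rank(A − (5)·I) = 2, so dim ker(A − (5)·I) = n − 2 = 2
  rank(A − (6)·I) = 3, so dim ker(A − (6)·I) = n − 3 = 1

Summary:
  λ = 5: algebraic multiplicity = 2, geometric multiplicity = 2
  λ = 6: algebraic multiplicity = 2, geometric multiplicity = 1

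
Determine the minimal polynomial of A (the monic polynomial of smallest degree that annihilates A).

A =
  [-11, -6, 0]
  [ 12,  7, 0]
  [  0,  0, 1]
x^2 + 4*x - 5

The characteristic polynomial is χ_A(x) = (x - 1)^2*(x + 5), so the eigenvalues are known. The minimal polynomial is
  m_A(x) = Π_λ (x − λ)^{k_λ}
where k_λ is the size of the *largest* Jordan block for λ (equivalently, the smallest k with (A − λI)^k v = 0 for every generalised eigenvector v of λ).

  λ = -5: largest Jordan block has size 1, contributing (x + 5)
  λ = 1: largest Jordan block has size 1, contributing (x − 1)

So m_A(x) = (x - 1)*(x + 5) = x^2 + 4*x - 5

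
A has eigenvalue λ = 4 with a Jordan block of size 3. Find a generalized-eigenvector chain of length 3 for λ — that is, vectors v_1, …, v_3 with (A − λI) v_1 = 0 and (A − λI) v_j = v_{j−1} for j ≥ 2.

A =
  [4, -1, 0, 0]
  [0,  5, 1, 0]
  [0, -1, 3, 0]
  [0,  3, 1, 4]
A Jordan chain for λ = 4 of length 3:
v_1 = (-1, 0, 0, 2)ᵀ
v_2 = (-1, 1, -1, 3)ᵀ
v_3 = (0, 1, 0, 0)ᵀ

Let N = A − (4)·I. We want v_3 with N^3 v_3 = 0 but N^2 v_3 ≠ 0; then v_{j-1} := N · v_j for j = 3, …, 2.

Pick v_3 = (0, 1, 0, 0)ᵀ.
Then v_2 = N · v_3 = (-1, 1, -1, 3)ᵀ.
Then v_1 = N · v_2 = (-1, 0, 0, 2)ᵀ.

Sanity check: (A − (4)·I) v_1 = (0, 0, 0, 0)ᵀ = 0. ✓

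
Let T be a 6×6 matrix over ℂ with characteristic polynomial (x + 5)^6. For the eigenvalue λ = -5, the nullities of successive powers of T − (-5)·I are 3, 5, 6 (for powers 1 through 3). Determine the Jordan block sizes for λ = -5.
Block sizes for λ = -5: [3, 2, 1]

From the dimensions of kernels of powers, the number of Jordan blocks of size at least j is d_j − d_{j−1} where d_j = dim ker(N^j) (with d_0 = 0). Computing the differences gives [3, 2, 1].
The number of blocks of size exactly k is (#blocks of size ≥ k) − (#blocks of size ≥ k + 1), so the partition is: 1 block(s) of size 1, 1 block(s) of size 2, 1 block(s) of size 3.
In nonincreasing order the block sizes are [3, 2, 1].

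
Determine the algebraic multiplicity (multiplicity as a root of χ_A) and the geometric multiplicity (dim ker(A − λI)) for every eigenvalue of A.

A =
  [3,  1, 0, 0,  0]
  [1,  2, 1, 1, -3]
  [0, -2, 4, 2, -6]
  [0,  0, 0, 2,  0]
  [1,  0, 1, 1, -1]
λ = 2: alg = 5, geom = 3

Step 1 — factor the characteristic polynomial to read off the algebraic multiplicities:
  χ_A(x) = (x - 2)^5

Step 2 — compute geometric multiplicities via the rank-nullity identity g(λ) = n − rank(A − λI):
  rank(A − (2)·I) = 2, so dim ker(A − (2)·I) = n − 2 = 3

Summary:
  λ = 2: algebraic multiplicity = 5, geometric multiplicity = 3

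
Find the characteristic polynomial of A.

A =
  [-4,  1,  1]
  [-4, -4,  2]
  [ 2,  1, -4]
x^3 + 12*x^2 + 48*x + 64

Expanding det(x·I − A) (e.g. by cofactor expansion or by noting that A is similar to its Jordan form J, which has the same characteristic polynomial as A) gives
  χ_A(x) = x^3 + 12*x^2 + 48*x + 64
which factors as (x + 4)^3. The eigenvalues (with algebraic multiplicities) are λ = -4 with multiplicity 3.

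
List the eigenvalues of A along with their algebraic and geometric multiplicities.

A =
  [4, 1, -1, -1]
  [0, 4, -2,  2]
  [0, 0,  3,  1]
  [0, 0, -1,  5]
λ = 4: alg = 4, geom = 2

Step 1 — factor the characteristic polynomial to read off the algebraic multiplicities:
  χ_A(x) = (x - 4)^4

Step 2 — compute geometric multiplicities via the rank-nullity identity g(λ) = n − rank(A − λI):
  rank(A − (4)·I) = 2, so dim ker(A − (4)·I) = n − 2 = 2

Summary:
  λ = 4: algebraic multiplicity = 4, geometric multiplicity = 2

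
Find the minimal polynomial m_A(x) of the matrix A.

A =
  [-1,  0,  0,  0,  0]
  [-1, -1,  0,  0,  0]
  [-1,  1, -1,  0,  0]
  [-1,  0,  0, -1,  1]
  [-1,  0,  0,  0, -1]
x^3 + 3*x^2 + 3*x + 1

The characteristic polynomial is χ_A(x) = (x + 1)^5, so the eigenvalues are known. The minimal polynomial is
  m_A(x) = Π_λ (x − λ)^{k_λ}
where k_λ is the size of the *largest* Jordan block for λ (equivalently, the smallest k with (A − λI)^k v = 0 for every generalised eigenvector v of λ).

  λ = -1: largest Jordan block has size 3, contributing (x + 1)^3

So m_A(x) = (x + 1)^3 = x^3 + 3*x^2 + 3*x + 1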